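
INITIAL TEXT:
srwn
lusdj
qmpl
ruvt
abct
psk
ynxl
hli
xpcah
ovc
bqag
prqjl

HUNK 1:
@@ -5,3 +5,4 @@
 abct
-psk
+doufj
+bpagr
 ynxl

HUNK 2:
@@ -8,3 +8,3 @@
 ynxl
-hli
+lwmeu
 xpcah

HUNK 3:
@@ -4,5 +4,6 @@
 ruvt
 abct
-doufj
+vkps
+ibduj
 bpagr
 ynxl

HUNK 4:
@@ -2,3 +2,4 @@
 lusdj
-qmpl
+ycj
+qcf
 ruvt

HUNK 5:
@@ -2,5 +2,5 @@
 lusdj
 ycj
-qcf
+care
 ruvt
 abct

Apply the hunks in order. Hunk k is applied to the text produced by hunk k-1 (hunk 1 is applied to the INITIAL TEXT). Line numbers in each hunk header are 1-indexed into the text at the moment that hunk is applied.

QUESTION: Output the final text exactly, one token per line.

Answer: srwn
lusdj
ycj
care
ruvt
abct
vkps
ibduj
bpagr
ynxl
lwmeu
xpcah
ovc
bqag
prqjl

Derivation:
Hunk 1: at line 5 remove [psk] add [doufj,bpagr] -> 13 lines: srwn lusdj qmpl ruvt abct doufj bpagr ynxl hli xpcah ovc bqag prqjl
Hunk 2: at line 8 remove [hli] add [lwmeu] -> 13 lines: srwn lusdj qmpl ruvt abct doufj bpagr ynxl lwmeu xpcah ovc bqag prqjl
Hunk 3: at line 4 remove [doufj] add [vkps,ibduj] -> 14 lines: srwn lusdj qmpl ruvt abct vkps ibduj bpagr ynxl lwmeu xpcah ovc bqag prqjl
Hunk 4: at line 2 remove [qmpl] add [ycj,qcf] -> 15 lines: srwn lusdj ycj qcf ruvt abct vkps ibduj bpagr ynxl lwmeu xpcah ovc bqag prqjl
Hunk 5: at line 2 remove [qcf] add [care] -> 15 lines: srwn lusdj ycj care ruvt abct vkps ibduj bpagr ynxl lwmeu xpcah ovc bqag prqjl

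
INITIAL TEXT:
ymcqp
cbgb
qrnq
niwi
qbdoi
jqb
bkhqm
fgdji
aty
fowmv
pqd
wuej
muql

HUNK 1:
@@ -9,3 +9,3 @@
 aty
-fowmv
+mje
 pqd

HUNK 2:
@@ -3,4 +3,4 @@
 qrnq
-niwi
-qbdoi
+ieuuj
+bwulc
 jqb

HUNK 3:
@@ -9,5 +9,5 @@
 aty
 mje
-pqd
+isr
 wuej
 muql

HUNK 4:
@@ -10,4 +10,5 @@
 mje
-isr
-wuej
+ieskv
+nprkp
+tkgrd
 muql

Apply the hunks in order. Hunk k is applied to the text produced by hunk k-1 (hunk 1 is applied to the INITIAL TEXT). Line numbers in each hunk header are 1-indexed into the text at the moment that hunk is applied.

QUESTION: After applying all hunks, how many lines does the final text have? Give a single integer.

Hunk 1: at line 9 remove [fowmv] add [mje] -> 13 lines: ymcqp cbgb qrnq niwi qbdoi jqb bkhqm fgdji aty mje pqd wuej muql
Hunk 2: at line 3 remove [niwi,qbdoi] add [ieuuj,bwulc] -> 13 lines: ymcqp cbgb qrnq ieuuj bwulc jqb bkhqm fgdji aty mje pqd wuej muql
Hunk 3: at line 9 remove [pqd] add [isr] -> 13 lines: ymcqp cbgb qrnq ieuuj bwulc jqb bkhqm fgdji aty mje isr wuej muql
Hunk 4: at line 10 remove [isr,wuej] add [ieskv,nprkp,tkgrd] -> 14 lines: ymcqp cbgb qrnq ieuuj bwulc jqb bkhqm fgdji aty mje ieskv nprkp tkgrd muql
Final line count: 14

Answer: 14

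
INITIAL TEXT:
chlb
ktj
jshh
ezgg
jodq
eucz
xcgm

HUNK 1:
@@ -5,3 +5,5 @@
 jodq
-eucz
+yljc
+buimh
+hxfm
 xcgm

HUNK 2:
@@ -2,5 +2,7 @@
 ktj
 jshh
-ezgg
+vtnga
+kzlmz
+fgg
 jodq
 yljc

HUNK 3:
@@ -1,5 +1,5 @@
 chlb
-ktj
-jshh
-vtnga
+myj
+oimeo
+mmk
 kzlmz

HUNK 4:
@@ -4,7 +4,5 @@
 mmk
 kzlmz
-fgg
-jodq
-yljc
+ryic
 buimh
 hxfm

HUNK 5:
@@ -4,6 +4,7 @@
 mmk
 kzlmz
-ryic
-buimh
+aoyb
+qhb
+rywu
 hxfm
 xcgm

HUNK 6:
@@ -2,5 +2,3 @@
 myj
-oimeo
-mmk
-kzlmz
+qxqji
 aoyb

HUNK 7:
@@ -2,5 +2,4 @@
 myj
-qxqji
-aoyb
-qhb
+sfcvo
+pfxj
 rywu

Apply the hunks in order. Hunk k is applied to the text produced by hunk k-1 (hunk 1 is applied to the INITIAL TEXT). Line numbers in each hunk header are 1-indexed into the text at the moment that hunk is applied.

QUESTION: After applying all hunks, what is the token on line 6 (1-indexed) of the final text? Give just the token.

Answer: hxfm

Derivation:
Hunk 1: at line 5 remove [eucz] add [yljc,buimh,hxfm] -> 9 lines: chlb ktj jshh ezgg jodq yljc buimh hxfm xcgm
Hunk 2: at line 2 remove [ezgg] add [vtnga,kzlmz,fgg] -> 11 lines: chlb ktj jshh vtnga kzlmz fgg jodq yljc buimh hxfm xcgm
Hunk 3: at line 1 remove [ktj,jshh,vtnga] add [myj,oimeo,mmk] -> 11 lines: chlb myj oimeo mmk kzlmz fgg jodq yljc buimh hxfm xcgm
Hunk 4: at line 4 remove [fgg,jodq,yljc] add [ryic] -> 9 lines: chlb myj oimeo mmk kzlmz ryic buimh hxfm xcgm
Hunk 5: at line 4 remove [ryic,buimh] add [aoyb,qhb,rywu] -> 10 lines: chlb myj oimeo mmk kzlmz aoyb qhb rywu hxfm xcgm
Hunk 6: at line 2 remove [oimeo,mmk,kzlmz] add [qxqji] -> 8 lines: chlb myj qxqji aoyb qhb rywu hxfm xcgm
Hunk 7: at line 2 remove [qxqji,aoyb,qhb] add [sfcvo,pfxj] -> 7 lines: chlb myj sfcvo pfxj rywu hxfm xcgm
Final line 6: hxfm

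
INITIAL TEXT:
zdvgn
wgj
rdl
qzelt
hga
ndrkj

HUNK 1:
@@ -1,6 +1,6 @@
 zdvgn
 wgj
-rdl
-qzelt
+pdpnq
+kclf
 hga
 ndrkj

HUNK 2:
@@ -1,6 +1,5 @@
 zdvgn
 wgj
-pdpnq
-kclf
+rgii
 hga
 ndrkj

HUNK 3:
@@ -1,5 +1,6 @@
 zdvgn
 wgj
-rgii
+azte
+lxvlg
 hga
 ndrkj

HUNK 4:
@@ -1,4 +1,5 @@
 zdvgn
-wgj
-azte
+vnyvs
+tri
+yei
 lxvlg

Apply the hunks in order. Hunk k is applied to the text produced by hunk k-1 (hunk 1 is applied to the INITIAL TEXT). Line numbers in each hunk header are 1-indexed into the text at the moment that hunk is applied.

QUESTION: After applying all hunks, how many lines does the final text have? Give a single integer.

Hunk 1: at line 1 remove [rdl,qzelt] add [pdpnq,kclf] -> 6 lines: zdvgn wgj pdpnq kclf hga ndrkj
Hunk 2: at line 1 remove [pdpnq,kclf] add [rgii] -> 5 lines: zdvgn wgj rgii hga ndrkj
Hunk 3: at line 1 remove [rgii] add [azte,lxvlg] -> 6 lines: zdvgn wgj azte lxvlg hga ndrkj
Hunk 4: at line 1 remove [wgj,azte] add [vnyvs,tri,yei] -> 7 lines: zdvgn vnyvs tri yei lxvlg hga ndrkj
Final line count: 7

Answer: 7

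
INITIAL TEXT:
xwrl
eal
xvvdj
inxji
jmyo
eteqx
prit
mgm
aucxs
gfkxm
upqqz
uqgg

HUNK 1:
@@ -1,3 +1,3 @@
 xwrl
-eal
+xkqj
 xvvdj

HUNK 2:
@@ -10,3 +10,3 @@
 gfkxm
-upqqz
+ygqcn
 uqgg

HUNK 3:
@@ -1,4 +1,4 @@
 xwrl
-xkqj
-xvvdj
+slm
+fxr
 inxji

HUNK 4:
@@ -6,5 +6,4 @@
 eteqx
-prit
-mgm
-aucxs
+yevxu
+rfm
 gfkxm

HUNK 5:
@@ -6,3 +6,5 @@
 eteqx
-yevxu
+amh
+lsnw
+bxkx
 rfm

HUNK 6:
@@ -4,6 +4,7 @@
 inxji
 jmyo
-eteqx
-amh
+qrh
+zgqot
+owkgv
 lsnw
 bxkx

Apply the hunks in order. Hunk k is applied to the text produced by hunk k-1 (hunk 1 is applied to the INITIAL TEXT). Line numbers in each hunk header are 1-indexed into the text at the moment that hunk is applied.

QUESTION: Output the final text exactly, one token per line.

Hunk 1: at line 1 remove [eal] add [xkqj] -> 12 lines: xwrl xkqj xvvdj inxji jmyo eteqx prit mgm aucxs gfkxm upqqz uqgg
Hunk 2: at line 10 remove [upqqz] add [ygqcn] -> 12 lines: xwrl xkqj xvvdj inxji jmyo eteqx prit mgm aucxs gfkxm ygqcn uqgg
Hunk 3: at line 1 remove [xkqj,xvvdj] add [slm,fxr] -> 12 lines: xwrl slm fxr inxji jmyo eteqx prit mgm aucxs gfkxm ygqcn uqgg
Hunk 4: at line 6 remove [prit,mgm,aucxs] add [yevxu,rfm] -> 11 lines: xwrl slm fxr inxji jmyo eteqx yevxu rfm gfkxm ygqcn uqgg
Hunk 5: at line 6 remove [yevxu] add [amh,lsnw,bxkx] -> 13 lines: xwrl slm fxr inxji jmyo eteqx amh lsnw bxkx rfm gfkxm ygqcn uqgg
Hunk 6: at line 4 remove [eteqx,amh] add [qrh,zgqot,owkgv] -> 14 lines: xwrl slm fxr inxji jmyo qrh zgqot owkgv lsnw bxkx rfm gfkxm ygqcn uqgg

Answer: xwrl
slm
fxr
inxji
jmyo
qrh
zgqot
owkgv
lsnw
bxkx
rfm
gfkxm
ygqcn
uqgg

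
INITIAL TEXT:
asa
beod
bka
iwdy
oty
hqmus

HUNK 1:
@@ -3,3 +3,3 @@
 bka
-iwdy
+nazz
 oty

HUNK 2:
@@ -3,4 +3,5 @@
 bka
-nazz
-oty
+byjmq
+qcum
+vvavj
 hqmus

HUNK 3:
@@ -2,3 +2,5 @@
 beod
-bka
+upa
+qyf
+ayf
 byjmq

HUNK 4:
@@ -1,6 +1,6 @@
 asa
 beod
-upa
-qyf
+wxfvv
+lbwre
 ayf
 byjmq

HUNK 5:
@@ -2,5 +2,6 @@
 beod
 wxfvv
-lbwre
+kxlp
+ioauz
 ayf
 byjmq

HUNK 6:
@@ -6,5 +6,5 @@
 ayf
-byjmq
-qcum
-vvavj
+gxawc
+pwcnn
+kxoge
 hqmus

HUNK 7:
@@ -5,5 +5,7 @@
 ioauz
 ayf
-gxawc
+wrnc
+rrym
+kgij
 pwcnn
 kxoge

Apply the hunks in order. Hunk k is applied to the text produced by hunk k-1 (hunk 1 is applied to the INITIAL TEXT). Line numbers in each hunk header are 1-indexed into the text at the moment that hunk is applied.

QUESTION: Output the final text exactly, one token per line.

Hunk 1: at line 3 remove [iwdy] add [nazz] -> 6 lines: asa beod bka nazz oty hqmus
Hunk 2: at line 3 remove [nazz,oty] add [byjmq,qcum,vvavj] -> 7 lines: asa beod bka byjmq qcum vvavj hqmus
Hunk 3: at line 2 remove [bka] add [upa,qyf,ayf] -> 9 lines: asa beod upa qyf ayf byjmq qcum vvavj hqmus
Hunk 4: at line 1 remove [upa,qyf] add [wxfvv,lbwre] -> 9 lines: asa beod wxfvv lbwre ayf byjmq qcum vvavj hqmus
Hunk 5: at line 2 remove [lbwre] add [kxlp,ioauz] -> 10 lines: asa beod wxfvv kxlp ioauz ayf byjmq qcum vvavj hqmus
Hunk 6: at line 6 remove [byjmq,qcum,vvavj] add [gxawc,pwcnn,kxoge] -> 10 lines: asa beod wxfvv kxlp ioauz ayf gxawc pwcnn kxoge hqmus
Hunk 7: at line 5 remove [gxawc] add [wrnc,rrym,kgij] -> 12 lines: asa beod wxfvv kxlp ioauz ayf wrnc rrym kgij pwcnn kxoge hqmus

Answer: asa
beod
wxfvv
kxlp
ioauz
ayf
wrnc
rrym
kgij
pwcnn
kxoge
hqmus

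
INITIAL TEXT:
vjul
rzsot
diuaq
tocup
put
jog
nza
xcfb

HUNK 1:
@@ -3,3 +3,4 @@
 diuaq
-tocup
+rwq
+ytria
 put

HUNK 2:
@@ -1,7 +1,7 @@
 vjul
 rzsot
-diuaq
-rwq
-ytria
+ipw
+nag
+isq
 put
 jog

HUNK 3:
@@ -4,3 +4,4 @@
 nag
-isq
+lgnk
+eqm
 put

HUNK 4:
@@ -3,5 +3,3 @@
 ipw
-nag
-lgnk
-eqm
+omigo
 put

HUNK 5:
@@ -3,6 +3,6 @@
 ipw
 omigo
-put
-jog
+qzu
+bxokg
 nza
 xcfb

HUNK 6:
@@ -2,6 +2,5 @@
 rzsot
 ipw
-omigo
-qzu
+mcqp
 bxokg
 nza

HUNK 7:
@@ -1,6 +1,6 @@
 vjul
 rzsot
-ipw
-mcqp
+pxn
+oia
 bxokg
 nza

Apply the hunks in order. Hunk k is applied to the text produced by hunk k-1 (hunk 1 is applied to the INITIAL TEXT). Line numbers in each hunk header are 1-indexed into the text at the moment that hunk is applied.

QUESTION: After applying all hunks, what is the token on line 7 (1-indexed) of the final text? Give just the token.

Hunk 1: at line 3 remove [tocup] add [rwq,ytria] -> 9 lines: vjul rzsot diuaq rwq ytria put jog nza xcfb
Hunk 2: at line 1 remove [diuaq,rwq,ytria] add [ipw,nag,isq] -> 9 lines: vjul rzsot ipw nag isq put jog nza xcfb
Hunk 3: at line 4 remove [isq] add [lgnk,eqm] -> 10 lines: vjul rzsot ipw nag lgnk eqm put jog nza xcfb
Hunk 4: at line 3 remove [nag,lgnk,eqm] add [omigo] -> 8 lines: vjul rzsot ipw omigo put jog nza xcfb
Hunk 5: at line 3 remove [put,jog] add [qzu,bxokg] -> 8 lines: vjul rzsot ipw omigo qzu bxokg nza xcfb
Hunk 6: at line 2 remove [omigo,qzu] add [mcqp] -> 7 lines: vjul rzsot ipw mcqp bxokg nza xcfb
Hunk 7: at line 1 remove [ipw,mcqp] add [pxn,oia] -> 7 lines: vjul rzsot pxn oia bxokg nza xcfb
Final line 7: xcfb

Answer: xcfb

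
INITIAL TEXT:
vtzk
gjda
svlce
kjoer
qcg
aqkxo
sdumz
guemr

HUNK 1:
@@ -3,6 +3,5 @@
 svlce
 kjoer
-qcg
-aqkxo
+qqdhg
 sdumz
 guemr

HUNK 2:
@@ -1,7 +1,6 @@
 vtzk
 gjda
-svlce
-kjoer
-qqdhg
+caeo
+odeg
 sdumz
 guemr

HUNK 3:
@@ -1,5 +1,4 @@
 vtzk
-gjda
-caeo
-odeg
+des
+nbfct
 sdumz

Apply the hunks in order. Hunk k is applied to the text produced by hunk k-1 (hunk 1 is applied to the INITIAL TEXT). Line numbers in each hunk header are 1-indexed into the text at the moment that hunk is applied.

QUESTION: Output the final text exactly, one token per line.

Answer: vtzk
des
nbfct
sdumz
guemr

Derivation:
Hunk 1: at line 3 remove [qcg,aqkxo] add [qqdhg] -> 7 lines: vtzk gjda svlce kjoer qqdhg sdumz guemr
Hunk 2: at line 1 remove [svlce,kjoer,qqdhg] add [caeo,odeg] -> 6 lines: vtzk gjda caeo odeg sdumz guemr
Hunk 3: at line 1 remove [gjda,caeo,odeg] add [des,nbfct] -> 5 lines: vtzk des nbfct sdumz guemr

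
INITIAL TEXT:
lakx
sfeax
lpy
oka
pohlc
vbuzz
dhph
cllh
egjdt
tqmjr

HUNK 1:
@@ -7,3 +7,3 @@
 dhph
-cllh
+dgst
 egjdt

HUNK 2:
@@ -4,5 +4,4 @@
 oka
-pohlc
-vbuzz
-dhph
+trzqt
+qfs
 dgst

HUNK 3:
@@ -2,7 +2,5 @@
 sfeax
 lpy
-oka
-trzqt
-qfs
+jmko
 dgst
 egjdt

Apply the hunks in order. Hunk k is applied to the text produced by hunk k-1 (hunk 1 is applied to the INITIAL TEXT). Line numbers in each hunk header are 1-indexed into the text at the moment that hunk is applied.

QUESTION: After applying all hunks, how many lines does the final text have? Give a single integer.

Answer: 7

Derivation:
Hunk 1: at line 7 remove [cllh] add [dgst] -> 10 lines: lakx sfeax lpy oka pohlc vbuzz dhph dgst egjdt tqmjr
Hunk 2: at line 4 remove [pohlc,vbuzz,dhph] add [trzqt,qfs] -> 9 lines: lakx sfeax lpy oka trzqt qfs dgst egjdt tqmjr
Hunk 3: at line 2 remove [oka,trzqt,qfs] add [jmko] -> 7 lines: lakx sfeax lpy jmko dgst egjdt tqmjr
Final line count: 7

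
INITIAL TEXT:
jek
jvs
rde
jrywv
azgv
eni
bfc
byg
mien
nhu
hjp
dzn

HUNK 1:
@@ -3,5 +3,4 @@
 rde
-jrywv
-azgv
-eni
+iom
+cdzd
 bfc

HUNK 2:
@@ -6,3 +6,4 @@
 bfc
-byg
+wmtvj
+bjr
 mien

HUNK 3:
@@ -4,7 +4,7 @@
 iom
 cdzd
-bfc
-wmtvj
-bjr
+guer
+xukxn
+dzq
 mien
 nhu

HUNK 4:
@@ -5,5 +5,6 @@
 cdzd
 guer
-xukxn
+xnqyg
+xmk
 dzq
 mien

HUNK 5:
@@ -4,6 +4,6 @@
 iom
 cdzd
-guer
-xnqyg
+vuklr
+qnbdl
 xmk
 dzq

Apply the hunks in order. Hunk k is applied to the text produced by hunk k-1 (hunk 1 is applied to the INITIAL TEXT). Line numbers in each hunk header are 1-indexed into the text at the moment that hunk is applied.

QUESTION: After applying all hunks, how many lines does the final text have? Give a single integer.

Answer: 13

Derivation:
Hunk 1: at line 3 remove [jrywv,azgv,eni] add [iom,cdzd] -> 11 lines: jek jvs rde iom cdzd bfc byg mien nhu hjp dzn
Hunk 2: at line 6 remove [byg] add [wmtvj,bjr] -> 12 lines: jek jvs rde iom cdzd bfc wmtvj bjr mien nhu hjp dzn
Hunk 3: at line 4 remove [bfc,wmtvj,bjr] add [guer,xukxn,dzq] -> 12 lines: jek jvs rde iom cdzd guer xukxn dzq mien nhu hjp dzn
Hunk 4: at line 5 remove [xukxn] add [xnqyg,xmk] -> 13 lines: jek jvs rde iom cdzd guer xnqyg xmk dzq mien nhu hjp dzn
Hunk 5: at line 4 remove [guer,xnqyg] add [vuklr,qnbdl] -> 13 lines: jek jvs rde iom cdzd vuklr qnbdl xmk dzq mien nhu hjp dzn
Final line count: 13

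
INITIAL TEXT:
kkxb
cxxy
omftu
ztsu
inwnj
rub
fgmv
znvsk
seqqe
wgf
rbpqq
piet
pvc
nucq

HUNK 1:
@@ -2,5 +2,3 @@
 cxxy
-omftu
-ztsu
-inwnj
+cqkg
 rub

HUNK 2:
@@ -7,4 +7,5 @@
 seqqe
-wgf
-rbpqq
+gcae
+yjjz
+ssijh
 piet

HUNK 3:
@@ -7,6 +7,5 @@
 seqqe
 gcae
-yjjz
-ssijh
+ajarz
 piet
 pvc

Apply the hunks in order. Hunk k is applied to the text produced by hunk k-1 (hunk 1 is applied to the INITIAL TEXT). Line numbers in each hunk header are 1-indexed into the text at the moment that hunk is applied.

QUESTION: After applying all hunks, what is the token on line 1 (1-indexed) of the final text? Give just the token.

Hunk 1: at line 2 remove [omftu,ztsu,inwnj] add [cqkg] -> 12 lines: kkxb cxxy cqkg rub fgmv znvsk seqqe wgf rbpqq piet pvc nucq
Hunk 2: at line 7 remove [wgf,rbpqq] add [gcae,yjjz,ssijh] -> 13 lines: kkxb cxxy cqkg rub fgmv znvsk seqqe gcae yjjz ssijh piet pvc nucq
Hunk 3: at line 7 remove [yjjz,ssijh] add [ajarz] -> 12 lines: kkxb cxxy cqkg rub fgmv znvsk seqqe gcae ajarz piet pvc nucq
Final line 1: kkxb

Answer: kkxb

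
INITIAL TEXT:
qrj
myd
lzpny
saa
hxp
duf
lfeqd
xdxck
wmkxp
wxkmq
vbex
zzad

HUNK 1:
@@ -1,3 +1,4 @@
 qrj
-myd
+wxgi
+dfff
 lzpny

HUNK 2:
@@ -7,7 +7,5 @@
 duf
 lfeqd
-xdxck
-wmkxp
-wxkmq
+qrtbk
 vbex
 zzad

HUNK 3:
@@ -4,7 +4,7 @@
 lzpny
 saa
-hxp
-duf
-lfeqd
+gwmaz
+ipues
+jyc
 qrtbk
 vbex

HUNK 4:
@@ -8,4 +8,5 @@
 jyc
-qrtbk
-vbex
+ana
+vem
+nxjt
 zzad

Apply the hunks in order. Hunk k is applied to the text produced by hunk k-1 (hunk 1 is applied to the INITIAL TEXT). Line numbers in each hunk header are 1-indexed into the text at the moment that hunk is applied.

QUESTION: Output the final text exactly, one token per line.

Answer: qrj
wxgi
dfff
lzpny
saa
gwmaz
ipues
jyc
ana
vem
nxjt
zzad

Derivation:
Hunk 1: at line 1 remove [myd] add [wxgi,dfff] -> 13 lines: qrj wxgi dfff lzpny saa hxp duf lfeqd xdxck wmkxp wxkmq vbex zzad
Hunk 2: at line 7 remove [xdxck,wmkxp,wxkmq] add [qrtbk] -> 11 lines: qrj wxgi dfff lzpny saa hxp duf lfeqd qrtbk vbex zzad
Hunk 3: at line 4 remove [hxp,duf,lfeqd] add [gwmaz,ipues,jyc] -> 11 lines: qrj wxgi dfff lzpny saa gwmaz ipues jyc qrtbk vbex zzad
Hunk 4: at line 8 remove [qrtbk,vbex] add [ana,vem,nxjt] -> 12 lines: qrj wxgi dfff lzpny saa gwmaz ipues jyc ana vem nxjt zzad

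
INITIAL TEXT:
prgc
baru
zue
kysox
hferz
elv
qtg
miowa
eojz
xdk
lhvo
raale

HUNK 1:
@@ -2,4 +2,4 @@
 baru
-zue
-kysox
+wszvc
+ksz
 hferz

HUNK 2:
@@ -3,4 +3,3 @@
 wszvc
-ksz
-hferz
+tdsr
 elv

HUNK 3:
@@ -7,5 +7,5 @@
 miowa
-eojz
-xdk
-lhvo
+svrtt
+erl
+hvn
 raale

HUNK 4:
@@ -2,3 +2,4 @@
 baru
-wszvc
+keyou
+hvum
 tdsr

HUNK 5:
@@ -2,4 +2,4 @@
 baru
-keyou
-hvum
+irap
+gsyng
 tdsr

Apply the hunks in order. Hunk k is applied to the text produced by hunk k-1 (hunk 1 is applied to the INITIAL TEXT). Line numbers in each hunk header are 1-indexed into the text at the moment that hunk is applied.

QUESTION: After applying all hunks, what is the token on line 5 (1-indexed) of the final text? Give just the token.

Hunk 1: at line 2 remove [zue,kysox] add [wszvc,ksz] -> 12 lines: prgc baru wszvc ksz hferz elv qtg miowa eojz xdk lhvo raale
Hunk 2: at line 3 remove [ksz,hferz] add [tdsr] -> 11 lines: prgc baru wszvc tdsr elv qtg miowa eojz xdk lhvo raale
Hunk 3: at line 7 remove [eojz,xdk,lhvo] add [svrtt,erl,hvn] -> 11 lines: prgc baru wszvc tdsr elv qtg miowa svrtt erl hvn raale
Hunk 4: at line 2 remove [wszvc] add [keyou,hvum] -> 12 lines: prgc baru keyou hvum tdsr elv qtg miowa svrtt erl hvn raale
Hunk 5: at line 2 remove [keyou,hvum] add [irap,gsyng] -> 12 lines: prgc baru irap gsyng tdsr elv qtg miowa svrtt erl hvn raale
Final line 5: tdsr

Answer: tdsr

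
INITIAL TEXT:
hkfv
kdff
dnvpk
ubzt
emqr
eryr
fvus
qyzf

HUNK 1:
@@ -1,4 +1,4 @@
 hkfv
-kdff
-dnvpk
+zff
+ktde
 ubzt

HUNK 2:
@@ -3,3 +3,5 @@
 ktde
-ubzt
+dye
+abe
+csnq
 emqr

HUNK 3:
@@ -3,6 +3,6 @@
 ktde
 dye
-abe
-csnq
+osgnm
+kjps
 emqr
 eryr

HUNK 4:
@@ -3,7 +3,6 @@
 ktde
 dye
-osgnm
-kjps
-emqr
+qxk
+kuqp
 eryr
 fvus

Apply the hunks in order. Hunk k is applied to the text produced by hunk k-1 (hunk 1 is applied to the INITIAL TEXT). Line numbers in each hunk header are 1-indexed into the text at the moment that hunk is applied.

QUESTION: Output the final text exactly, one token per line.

Hunk 1: at line 1 remove [kdff,dnvpk] add [zff,ktde] -> 8 lines: hkfv zff ktde ubzt emqr eryr fvus qyzf
Hunk 2: at line 3 remove [ubzt] add [dye,abe,csnq] -> 10 lines: hkfv zff ktde dye abe csnq emqr eryr fvus qyzf
Hunk 3: at line 3 remove [abe,csnq] add [osgnm,kjps] -> 10 lines: hkfv zff ktde dye osgnm kjps emqr eryr fvus qyzf
Hunk 4: at line 3 remove [osgnm,kjps,emqr] add [qxk,kuqp] -> 9 lines: hkfv zff ktde dye qxk kuqp eryr fvus qyzf

Answer: hkfv
zff
ktde
dye
qxk
kuqp
eryr
fvus
qyzf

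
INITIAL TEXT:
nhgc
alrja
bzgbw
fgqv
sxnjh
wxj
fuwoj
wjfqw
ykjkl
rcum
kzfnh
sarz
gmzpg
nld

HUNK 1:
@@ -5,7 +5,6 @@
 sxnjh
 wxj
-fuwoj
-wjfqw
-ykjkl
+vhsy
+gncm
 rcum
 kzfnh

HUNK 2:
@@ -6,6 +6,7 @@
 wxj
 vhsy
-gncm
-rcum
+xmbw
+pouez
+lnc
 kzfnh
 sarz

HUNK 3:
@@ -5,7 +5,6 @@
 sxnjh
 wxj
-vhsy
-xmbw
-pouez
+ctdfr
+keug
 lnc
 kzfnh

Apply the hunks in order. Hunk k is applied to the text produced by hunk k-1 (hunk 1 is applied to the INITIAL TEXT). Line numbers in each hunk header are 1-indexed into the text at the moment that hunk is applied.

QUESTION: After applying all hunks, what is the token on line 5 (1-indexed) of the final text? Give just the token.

Answer: sxnjh

Derivation:
Hunk 1: at line 5 remove [fuwoj,wjfqw,ykjkl] add [vhsy,gncm] -> 13 lines: nhgc alrja bzgbw fgqv sxnjh wxj vhsy gncm rcum kzfnh sarz gmzpg nld
Hunk 2: at line 6 remove [gncm,rcum] add [xmbw,pouez,lnc] -> 14 lines: nhgc alrja bzgbw fgqv sxnjh wxj vhsy xmbw pouez lnc kzfnh sarz gmzpg nld
Hunk 3: at line 5 remove [vhsy,xmbw,pouez] add [ctdfr,keug] -> 13 lines: nhgc alrja bzgbw fgqv sxnjh wxj ctdfr keug lnc kzfnh sarz gmzpg nld
Final line 5: sxnjh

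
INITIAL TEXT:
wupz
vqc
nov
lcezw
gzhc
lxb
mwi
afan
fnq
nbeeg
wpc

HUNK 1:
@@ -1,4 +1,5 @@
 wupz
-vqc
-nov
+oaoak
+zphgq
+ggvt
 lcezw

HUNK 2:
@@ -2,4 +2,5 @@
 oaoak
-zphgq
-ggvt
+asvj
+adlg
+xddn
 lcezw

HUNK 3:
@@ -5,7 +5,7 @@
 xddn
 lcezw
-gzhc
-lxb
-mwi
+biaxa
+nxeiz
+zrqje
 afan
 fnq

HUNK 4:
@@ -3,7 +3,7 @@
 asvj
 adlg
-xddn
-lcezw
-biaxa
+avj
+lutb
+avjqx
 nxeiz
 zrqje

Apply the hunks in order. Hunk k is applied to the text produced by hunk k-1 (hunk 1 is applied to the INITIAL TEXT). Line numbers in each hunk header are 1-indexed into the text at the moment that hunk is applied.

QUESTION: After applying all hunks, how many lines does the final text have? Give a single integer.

Hunk 1: at line 1 remove [vqc,nov] add [oaoak,zphgq,ggvt] -> 12 lines: wupz oaoak zphgq ggvt lcezw gzhc lxb mwi afan fnq nbeeg wpc
Hunk 2: at line 2 remove [zphgq,ggvt] add [asvj,adlg,xddn] -> 13 lines: wupz oaoak asvj adlg xddn lcezw gzhc lxb mwi afan fnq nbeeg wpc
Hunk 3: at line 5 remove [gzhc,lxb,mwi] add [biaxa,nxeiz,zrqje] -> 13 lines: wupz oaoak asvj adlg xddn lcezw biaxa nxeiz zrqje afan fnq nbeeg wpc
Hunk 4: at line 3 remove [xddn,lcezw,biaxa] add [avj,lutb,avjqx] -> 13 lines: wupz oaoak asvj adlg avj lutb avjqx nxeiz zrqje afan fnq nbeeg wpc
Final line count: 13

Answer: 13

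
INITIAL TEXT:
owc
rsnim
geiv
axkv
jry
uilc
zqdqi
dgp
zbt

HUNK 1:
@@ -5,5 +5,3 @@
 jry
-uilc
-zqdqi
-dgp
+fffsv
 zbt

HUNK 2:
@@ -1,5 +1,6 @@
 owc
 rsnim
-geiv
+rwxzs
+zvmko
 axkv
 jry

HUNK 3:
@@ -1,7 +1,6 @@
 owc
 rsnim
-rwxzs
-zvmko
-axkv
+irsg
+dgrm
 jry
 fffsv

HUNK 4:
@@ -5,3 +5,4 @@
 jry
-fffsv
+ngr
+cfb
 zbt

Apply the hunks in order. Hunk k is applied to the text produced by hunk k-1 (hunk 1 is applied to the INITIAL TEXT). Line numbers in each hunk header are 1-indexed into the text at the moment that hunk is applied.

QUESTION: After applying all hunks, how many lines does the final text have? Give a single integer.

Hunk 1: at line 5 remove [uilc,zqdqi,dgp] add [fffsv] -> 7 lines: owc rsnim geiv axkv jry fffsv zbt
Hunk 2: at line 1 remove [geiv] add [rwxzs,zvmko] -> 8 lines: owc rsnim rwxzs zvmko axkv jry fffsv zbt
Hunk 3: at line 1 remove [rwxzs,zvmko,axkv] add [irsg,dgrm] -> 7 lines: owc rsnim irsg dgrm jry fffsv zbt
Hunk 4: at line 5 remove [fffsv] add [ngr,cfb] -> 8 lines: owc rsnim irsg dgrm jry ngr cfb zbt
Final line count: 8

Answer: 8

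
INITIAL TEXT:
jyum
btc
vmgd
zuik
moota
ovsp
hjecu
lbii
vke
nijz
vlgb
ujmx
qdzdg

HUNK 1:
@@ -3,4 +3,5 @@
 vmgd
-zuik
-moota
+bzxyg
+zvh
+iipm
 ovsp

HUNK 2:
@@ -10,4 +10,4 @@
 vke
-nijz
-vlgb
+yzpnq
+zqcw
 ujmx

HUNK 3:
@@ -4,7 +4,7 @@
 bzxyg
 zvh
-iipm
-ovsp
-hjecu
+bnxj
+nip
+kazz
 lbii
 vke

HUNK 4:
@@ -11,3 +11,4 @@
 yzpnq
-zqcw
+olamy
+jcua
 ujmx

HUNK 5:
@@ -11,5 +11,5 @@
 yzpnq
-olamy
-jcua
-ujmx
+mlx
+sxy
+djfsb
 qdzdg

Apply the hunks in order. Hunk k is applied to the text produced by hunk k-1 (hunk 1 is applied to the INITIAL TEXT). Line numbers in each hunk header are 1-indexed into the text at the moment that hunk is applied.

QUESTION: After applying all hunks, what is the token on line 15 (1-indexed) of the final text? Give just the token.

Hunk 1: at line 3 remove [zuik,moota] add [bzxyg,zvh,iipm] -> 14 lines: jyum btc vmgd bzxyg zvh iipm ovsp hjecu lbii vke nijz vlgb ujmx qdzdg
Hunk 2: at line 10 remove [nijz,vlgb] add [yzpnq,zqcw] -> 14 lines: jyum btc vmgd bzxyg zvh iipm ovsp hjecu lbii vke yzpnq zqcw ujmx qdzdg
Hunk 3: at line 4 remove [iipm,ovsp,hjecu] add [bnxj,nip,kazz] -> 14 lines: jyum btc vmgd bzxyg zvh bnxj nip kazz lbii vke yzpnq zqcw ujmx qdzdg
Hunk 4: at line 11 remove [zqcw] add [olamy,jcua] -> 15 lines: jyum btc vmgd bzxyg zvh bnxj nip kazz lbii vke yzpnq olamy jcua ujmx qdzdg
Hunk 5: at line 11 remove [olamy,jcua,ujmx] add [mlx,sxy,djfsb] -> 15 lines: jyum btc vmgd bzxyg zvh bnxj nip kazz lbii vke yzpnq mlx sxy djfsb qdzdg
Final line 15: qdzdg

Answer: qdzdg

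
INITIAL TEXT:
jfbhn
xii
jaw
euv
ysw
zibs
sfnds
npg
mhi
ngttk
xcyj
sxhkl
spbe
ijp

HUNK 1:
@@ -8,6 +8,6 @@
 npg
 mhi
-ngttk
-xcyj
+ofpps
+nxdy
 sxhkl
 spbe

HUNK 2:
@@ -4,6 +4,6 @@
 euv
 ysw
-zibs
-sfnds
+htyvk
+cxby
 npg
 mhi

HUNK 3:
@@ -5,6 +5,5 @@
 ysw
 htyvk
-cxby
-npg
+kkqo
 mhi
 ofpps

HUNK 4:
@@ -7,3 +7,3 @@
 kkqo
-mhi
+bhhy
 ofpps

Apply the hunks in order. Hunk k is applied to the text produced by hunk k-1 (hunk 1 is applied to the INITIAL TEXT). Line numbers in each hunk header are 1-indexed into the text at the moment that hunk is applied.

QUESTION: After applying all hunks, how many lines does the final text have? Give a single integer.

Answer: 13

Derivation:
Hunk 1: at line 8 remove [ngttk,xcyj] add [ofpps,nxdy] -> 14 lines: jfbhn xii jaw euv ysw zibs sfnds npg mhi ofpps nxdy sxhkl spbe ijp
Hunk 2: at line 4 remove [zibs,sfnds] add [htyvk,cxby] -> 14 lines: jfbhn xii jaw euv ysw htyvk cxby npg mhi ofpps nxdy sxhkl spbe ijp
Hunk 3: at line 5 remove [cxby,npg] add [kkqo] -> 13 lines: jfbhn xii jaw euv ysw htyvk kkqo mhi ofpps nxdy sxhkl spbe ijp
Hunk 4: at line 7 remove [mhi] add [bhhy] -> 13 lines: jfbhn xii jaw euv ysw htyvk kkqo bhhy ofpps nxdy sxhkl spbe ijp
Final line count: 13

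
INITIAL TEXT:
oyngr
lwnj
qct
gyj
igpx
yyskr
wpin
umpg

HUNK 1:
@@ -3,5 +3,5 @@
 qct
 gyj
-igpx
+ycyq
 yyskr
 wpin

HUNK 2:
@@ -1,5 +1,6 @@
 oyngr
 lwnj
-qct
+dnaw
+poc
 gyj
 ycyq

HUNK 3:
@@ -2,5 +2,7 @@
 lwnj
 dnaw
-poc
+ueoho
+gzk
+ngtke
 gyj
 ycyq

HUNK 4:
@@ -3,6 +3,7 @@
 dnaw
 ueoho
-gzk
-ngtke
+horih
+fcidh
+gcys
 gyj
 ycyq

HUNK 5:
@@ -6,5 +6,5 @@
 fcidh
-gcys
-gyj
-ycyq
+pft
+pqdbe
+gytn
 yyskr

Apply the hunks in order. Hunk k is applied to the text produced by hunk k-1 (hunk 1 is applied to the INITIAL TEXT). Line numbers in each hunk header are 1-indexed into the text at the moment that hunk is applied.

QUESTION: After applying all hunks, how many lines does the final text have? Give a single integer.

Answer: 12

Derivation:
Hunk 1: at line 3 remove [igpx] add [ycyq] -> 8 lines: oyngr lwnj qct gyj ycyq yyskr wpin umpg
Hunk 2: at line 1 remove [qct] add [dnaw,poc] -> 9 lines: oyngr lwnj dnaw poc gyj ycyq yyskr wpin umpg
Hunk 3: at line 2 remove [poc] add [ueoho,gzk,ngtke] -> 11 lines: oyngr lwnj dnaw ueoho gzk ngtke gyj ycyq yyskr wpin umpg
Hunk 4: at line 3 remove [gzk,ngtke] add [horih,fcidh,gcys] -> 12 lines: oyngr lwnj dnaw ueoho horih fcidh gcys gyj ycyq yyskr wpin umpg
Hunk 5: at line 6 remove [gcys,gyj,ycyq] add [pft,pqdbe,gytn] -> 12 lines: oyngr lwnj dnaw ueoho horih fcidh pft pqdbe gytn yyskr wpin umpg
Final line count: 12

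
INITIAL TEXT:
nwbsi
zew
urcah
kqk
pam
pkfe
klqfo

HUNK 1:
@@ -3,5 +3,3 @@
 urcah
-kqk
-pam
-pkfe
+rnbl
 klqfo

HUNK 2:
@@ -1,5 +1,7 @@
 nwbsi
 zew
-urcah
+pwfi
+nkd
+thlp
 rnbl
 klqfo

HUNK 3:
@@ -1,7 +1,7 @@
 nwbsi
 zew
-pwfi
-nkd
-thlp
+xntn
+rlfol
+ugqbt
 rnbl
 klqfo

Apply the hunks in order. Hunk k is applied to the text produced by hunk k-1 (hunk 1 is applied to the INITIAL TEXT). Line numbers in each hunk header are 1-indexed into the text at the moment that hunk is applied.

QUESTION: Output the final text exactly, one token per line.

Hunk 1: at line 3 remove [kqk,pam,pkfe] add [rnbl] -> 5 lines: nwbsi zew urcah rnbl klqfo
Hunk 2: at line 1 remove [urcah] add [pwfi,nkd,thlp] -> 7 lines: nwbsi zew pwfi nkd thlp rnbl klqfo
Hunk 3: at line 1 remove [pwfi,nkd,thlp] add [xntn,rlfol,ugqbt] -> 7 lines: nwbsi zew xntn rlfol ugqbt rnbl klqfo

Answer: nwbsi
zew
xntn
rlfol
ugqbt
rnbl
klqfo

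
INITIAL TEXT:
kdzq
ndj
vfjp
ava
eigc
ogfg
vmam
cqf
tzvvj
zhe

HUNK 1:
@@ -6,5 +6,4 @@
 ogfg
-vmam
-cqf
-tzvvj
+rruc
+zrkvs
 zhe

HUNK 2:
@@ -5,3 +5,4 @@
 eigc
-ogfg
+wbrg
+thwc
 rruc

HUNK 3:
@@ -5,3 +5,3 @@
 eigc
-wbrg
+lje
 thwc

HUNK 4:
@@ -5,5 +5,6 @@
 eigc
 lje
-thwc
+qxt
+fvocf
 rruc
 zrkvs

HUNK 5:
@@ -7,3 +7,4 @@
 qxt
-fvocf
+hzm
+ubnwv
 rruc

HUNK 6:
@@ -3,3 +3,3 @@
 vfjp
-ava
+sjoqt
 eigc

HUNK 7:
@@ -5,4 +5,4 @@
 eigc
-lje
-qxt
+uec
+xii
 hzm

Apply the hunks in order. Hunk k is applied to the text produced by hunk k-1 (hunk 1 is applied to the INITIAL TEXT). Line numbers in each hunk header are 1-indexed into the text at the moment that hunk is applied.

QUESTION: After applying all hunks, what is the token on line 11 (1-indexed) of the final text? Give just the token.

Answer: zrkvs

Derivation:
Hunk 1: at line 6 remove [vmam,cqf,tzvvj] add [rruc,zrkvs] -> 9 lines: kdzq ndj vfjp ava eigc ogfg rruc zrkvs zhe
Hunk 2: at line 5 remove [ogfg] add [wbrg,thwc] -> 10 lines: kdzq ndj vfjp ava eigc wbrg thwc rruc zrkvs zhe
Hunk 3: at line 5 remove [wbrg] add [lje] -> 10 lines: kdzq ndj vfjp ava eigc lje thwc rruc zrkvs zhe
Hunk 4: at line 5 remove [thwc] add [qxt,fvocf] -> 11 lines: kdzq ndj vfjp ava eigc lje qxt fvocf rruc zrkvs zhe
Hunk 5: at line 7 remove [fvocf] add [hzm,ubnwv] -> 12 lines: kdzq ndj vfjp ava eigc lje qxt hzm ubnwv rruc zrkvs zhe
Hunk 6: at line 3 remove [ava] add [sjoqt] -> 12 lines: kdzq ndj vfjp sjoqt eigc lje qxt hzm ubnwv rruc zrkvs zhe
Hunk 7: at line 5 remove [lje,qxt] add [uec,xii] -> 12 lines: kdzq ndj vfjp sjoqt eigc uec xii hzm ubnwv rruc zrkvs zhe
Final line 11: zrkvs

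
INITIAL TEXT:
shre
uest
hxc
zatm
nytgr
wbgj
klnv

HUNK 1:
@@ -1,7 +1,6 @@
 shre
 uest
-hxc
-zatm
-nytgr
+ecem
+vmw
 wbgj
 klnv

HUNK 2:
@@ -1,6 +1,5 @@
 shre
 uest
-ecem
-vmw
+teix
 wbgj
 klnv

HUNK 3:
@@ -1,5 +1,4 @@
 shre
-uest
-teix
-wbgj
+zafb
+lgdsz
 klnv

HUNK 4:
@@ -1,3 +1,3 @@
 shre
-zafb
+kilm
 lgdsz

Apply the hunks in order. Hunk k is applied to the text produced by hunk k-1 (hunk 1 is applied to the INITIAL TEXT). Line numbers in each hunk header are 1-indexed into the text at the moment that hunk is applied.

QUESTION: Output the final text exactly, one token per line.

Hunk 1: at line 1 remove [hxc,zatm,nytgr] add [ecem,vmw] -> 6 lines: shre uest ecem vmw wbgj klnv
Hunk 2: at line 1 remove [ecem,vmw] add [teix] -> 5 lines: shre uest teix wbgj klnv
Hunk 3: at line 1 remove [uest,teix,wbgj] add [zafb,lgdsz] -> 4 lines: shre zafb lgdsz klnv
Hunk 4: at line 1 remove [zafb] add [kilm] -> 4 lines: shre kilm lgdsz klnv

Answer: shre
kilm
lgdsz
klnv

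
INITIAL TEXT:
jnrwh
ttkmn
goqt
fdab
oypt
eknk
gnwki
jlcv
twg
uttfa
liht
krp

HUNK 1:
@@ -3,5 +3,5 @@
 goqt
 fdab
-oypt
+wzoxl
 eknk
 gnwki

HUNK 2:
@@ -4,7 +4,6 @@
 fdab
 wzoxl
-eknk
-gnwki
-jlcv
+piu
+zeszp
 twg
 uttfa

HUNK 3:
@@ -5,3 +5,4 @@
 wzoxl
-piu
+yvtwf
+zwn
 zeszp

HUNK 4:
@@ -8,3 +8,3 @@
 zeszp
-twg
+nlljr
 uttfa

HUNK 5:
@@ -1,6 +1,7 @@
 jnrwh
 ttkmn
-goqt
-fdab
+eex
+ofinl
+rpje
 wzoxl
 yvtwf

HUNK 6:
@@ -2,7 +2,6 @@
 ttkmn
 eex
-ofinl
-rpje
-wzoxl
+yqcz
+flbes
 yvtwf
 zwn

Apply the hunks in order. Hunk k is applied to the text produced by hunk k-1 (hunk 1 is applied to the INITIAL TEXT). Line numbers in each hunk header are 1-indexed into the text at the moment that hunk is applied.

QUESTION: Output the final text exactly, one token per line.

Answer: jnrwh
ttkmn
eex
yqcz
flbes
yvtwf
zwn
zeszp
nlljr
uttfa
liht
krp

Derivation:
Hunk 1: at line 3 remove [oypt] add [wzoxl] -> 12 lines: jnrwh ttkmn goqt fdab wzoxl eknk gnwki jlcv twg uttfa liht krp
Hunk 2: at line 4 remove [eknk,gnwki,jlcv] add [piu,zeszp] -> 11 lines: jnrwh ttkmn goqt fdab wzoxl piu zeszp twg uttfa liht krp
Hunk 3: at line 5 remove [piu] add [yvtwf,zwn] -> 12 lines: jnrwh ttkmn goqt fdab wzoxl yvtwf zwn zeszp twg uttfa liht krp
Hunk 4: at line 8 remove [twg] add [nlljr] -> 12 lines: jnrwh ttkmn goqt fdab wzoxl yvtwf zwn zeszp nlljr uttfa liht krp
Hunk 5: at line 1 remove [goqt,fdab] add [eex,ofinl,rpje] -> 13 lines: jnrwh ttkmn eex ofinl rpje wzoxl yvtwf zwn zeszp nlljr uttfa liht krp
Hunk 6: at line 2 remove [ofinl,rpje,wzoxl] add [yqcz,flbes] -> 12 lines: jnrwh ttkmn eex yqcz flbes yvtwf zwn zeszp nlljr uttfa liht krp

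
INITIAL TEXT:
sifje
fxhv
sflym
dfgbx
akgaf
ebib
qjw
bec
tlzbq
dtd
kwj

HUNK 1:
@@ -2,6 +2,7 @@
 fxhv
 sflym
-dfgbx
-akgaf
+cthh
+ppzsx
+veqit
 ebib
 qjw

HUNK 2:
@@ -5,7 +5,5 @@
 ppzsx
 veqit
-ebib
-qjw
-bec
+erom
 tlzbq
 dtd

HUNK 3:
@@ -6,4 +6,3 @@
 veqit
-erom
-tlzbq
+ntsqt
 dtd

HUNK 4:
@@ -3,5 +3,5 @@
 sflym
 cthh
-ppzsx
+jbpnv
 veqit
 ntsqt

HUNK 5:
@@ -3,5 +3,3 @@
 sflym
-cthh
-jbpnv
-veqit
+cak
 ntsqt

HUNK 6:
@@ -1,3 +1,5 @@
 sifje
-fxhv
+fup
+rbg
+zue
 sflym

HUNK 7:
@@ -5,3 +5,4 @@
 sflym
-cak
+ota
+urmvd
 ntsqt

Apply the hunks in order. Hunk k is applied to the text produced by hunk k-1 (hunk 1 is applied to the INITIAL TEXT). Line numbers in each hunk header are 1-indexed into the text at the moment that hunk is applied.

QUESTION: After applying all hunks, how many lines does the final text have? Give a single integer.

Hunk 1: at line 2 remove [dfgbx,akgaf] add [cthh,ppzsx,veqit] -> 12 lines: sifje fxhv sflym cthh ppzsx veqit ebib qjw bec tlzbq dtd kwj
Hunk 2: at line 5 remove [ebib,qjw,bec] add [erom] -> 10 lines: sifje fxhv sflym cthh ppzsx veqit erom tlzbq dtd kwj
Hunk 3: at line 6 remove [erom,tlzbq] add [ntsqt] -> 9 lines: sifje fxhv sflym cthh ppzsx veqit ntsqt dtd kwj
Hunk 4: at line 3 remove [ppzsx] add [jbpnv] -> 9 lines: sifje fxhv sflym cthh jbpnv veqit ntsqt dtd kwj
Hunk 5: at line 3 remove [cthh,jbpnv,veqit] add [cak] -> 7 lines: sifje fxhv sflym cak ntsqt dtd kwj
Hunk 6: at line 1 remove [fxhv] add [fup,rbg,zue] -> 9 lines: sifje fup rbg zue sflym cak ntsqt dtd kwj
Hunk 7: at line 5 remove [cak] add [ota,urmvd] -> 10 lines: sifje fup rbg zue sflym ota urmvd ntsqt dtd kwj
Final line count: 10

Answer: 10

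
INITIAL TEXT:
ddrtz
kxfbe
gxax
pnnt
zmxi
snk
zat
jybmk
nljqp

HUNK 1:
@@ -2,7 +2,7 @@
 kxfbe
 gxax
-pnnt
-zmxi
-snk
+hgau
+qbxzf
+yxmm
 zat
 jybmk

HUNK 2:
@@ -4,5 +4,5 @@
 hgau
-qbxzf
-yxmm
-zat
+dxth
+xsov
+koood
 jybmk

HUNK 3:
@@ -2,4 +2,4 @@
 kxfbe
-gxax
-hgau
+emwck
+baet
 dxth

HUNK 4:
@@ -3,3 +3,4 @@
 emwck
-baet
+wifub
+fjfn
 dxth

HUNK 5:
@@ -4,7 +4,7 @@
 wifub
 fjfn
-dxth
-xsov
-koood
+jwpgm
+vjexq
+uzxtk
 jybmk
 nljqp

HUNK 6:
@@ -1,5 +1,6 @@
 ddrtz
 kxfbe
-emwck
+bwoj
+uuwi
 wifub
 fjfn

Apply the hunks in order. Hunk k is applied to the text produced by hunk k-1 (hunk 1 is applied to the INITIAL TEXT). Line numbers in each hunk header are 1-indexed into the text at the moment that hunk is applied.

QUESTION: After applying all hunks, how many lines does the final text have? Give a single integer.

Hunk 1: at line 2 remove [pnnt,zmxi,snk] add [hgau,qbxzf,yxmm] -> 9 lines: ddrtz kxfbe gxax hgau qbxzf yxmm zat jybmk nljqp
Hunk 2: at line 4 remove [qbxzf,yxmm,zat] add [dxth,xsov,koood] -> 9 lines: ddrtz kxfbe gxax hgau dxth xsov koood jybmk nljqp
Hunk 3: at line 2 remove [gxax,hgau] add [emwck,baet] -> 9 lines: ddrtz kxfbe emwck baet dxth xsov koood jybmk nljqp
Hunk 4: at line 3 remove [baet] add [wifub,fjfn] -> 10 lines: ddrtz kxfbe emwck wifub fjfn dxth xsov koood jybmk nljqp
Hunk 5: at line 4 remove [dxth,xsov,koood] add [jwpgm,vjexq,uzxtk] -> 10 lines: ddrtz kxfbe emwck wifub fjfn jwpgm vjexq uzxtk jybmk nljqp
Hunk 6: at line 1 remove [emwck] add [bwoj,uuwi] -> 11 lines: ddrtz kxfbe bwoj uuwi wifub fjfn jwpgm vjexq uzxtk jybmk nljqp
Final line count: 11

Answer: 11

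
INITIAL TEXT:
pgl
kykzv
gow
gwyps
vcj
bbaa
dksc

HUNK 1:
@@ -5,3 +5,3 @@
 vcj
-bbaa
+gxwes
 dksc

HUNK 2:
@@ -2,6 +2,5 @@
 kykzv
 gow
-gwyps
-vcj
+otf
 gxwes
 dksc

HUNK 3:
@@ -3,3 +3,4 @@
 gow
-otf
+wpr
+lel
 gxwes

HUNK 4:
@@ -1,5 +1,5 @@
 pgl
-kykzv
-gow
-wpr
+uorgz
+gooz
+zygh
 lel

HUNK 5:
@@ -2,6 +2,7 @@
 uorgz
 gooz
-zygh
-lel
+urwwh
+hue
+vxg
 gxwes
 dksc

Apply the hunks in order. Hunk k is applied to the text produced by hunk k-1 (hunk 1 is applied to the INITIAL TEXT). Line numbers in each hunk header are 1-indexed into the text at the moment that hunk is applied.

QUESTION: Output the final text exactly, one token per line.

Answer: pgl
uorgz
gooz
urwwh
hue
vxg
gxwes
dksc

Derivation:
Hunk 1: at line 5 remove [bbaa] add [gxwes] -> 7 lines: pgl kykzv gow gwyps vcj gxwes dksc
Hunk 2: at line 2 remove [gwyps,vcj] add [otf] -> 6 lines: pgl kykzv gow otf gxwes dksc
Hunk 3: at line 3 remove [otf] add [wpr,lel] -> 7 lines: pgl kykzv gow wpr lel gxwes dksc
Hunk 4: at line 1 remove [kykzv,gow,wpr] add [uorgz,gooz,zygh] -> 7 lines: pgl uorgz gooz zygh lel gxwes dksc
Hunk 5: at line 2 remove [zygh,lel] add [urwwh,hue,vxg] -> 8 lines: pgl uorgz gooz urwwh hue vxg gxwes dksc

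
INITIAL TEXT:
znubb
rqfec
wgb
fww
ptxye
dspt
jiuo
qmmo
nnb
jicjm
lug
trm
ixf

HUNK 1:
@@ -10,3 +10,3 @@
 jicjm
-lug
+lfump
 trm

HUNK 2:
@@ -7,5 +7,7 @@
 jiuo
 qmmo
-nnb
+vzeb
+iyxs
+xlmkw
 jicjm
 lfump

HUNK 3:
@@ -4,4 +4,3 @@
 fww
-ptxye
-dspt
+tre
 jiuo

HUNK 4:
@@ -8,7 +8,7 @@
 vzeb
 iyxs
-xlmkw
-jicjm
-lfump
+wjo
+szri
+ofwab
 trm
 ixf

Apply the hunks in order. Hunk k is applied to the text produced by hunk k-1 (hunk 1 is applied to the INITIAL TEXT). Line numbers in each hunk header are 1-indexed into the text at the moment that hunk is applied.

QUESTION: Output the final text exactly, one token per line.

Answer: znubb
rqfec
wgb
fww
tre
jiuo
qmmo
vzeb
iyxs
wjo
szri
ofwab
trm
ixf

Derivation:
Hunk 1: at line 10 remove [lug] add [lfump] -> 13 lines: znubb rqfec wgb fww ptxye dspt jiuo qmmo nnb jicjm lfump trm ixf
Hunk 2: at line 7 remove [nnb] add [vzeb,iyxs,xlmkw] -> 15 lines: znubb rqfec wgb fww ptxye dspt jiuo qmmo vzeb iyxs xlmkw jicjm lfump trm ixf
Hunk 3: at line 4 remove [ptxye,dspt] add [tre] -> 14 lines: znubb rqfec wgb fww tre jiuo qmmo vzeb iyxs xlmkw jicjm lfump trm ixf
Hunk 4: at line 8 remove [xlmkw,jicjm,lfump] add [wjo,szri,ofwab] -> 14 lines: znubb rqfec wgb fww tre jiuo qmmo vzeb iyxs wjo szri ofwab trm ixf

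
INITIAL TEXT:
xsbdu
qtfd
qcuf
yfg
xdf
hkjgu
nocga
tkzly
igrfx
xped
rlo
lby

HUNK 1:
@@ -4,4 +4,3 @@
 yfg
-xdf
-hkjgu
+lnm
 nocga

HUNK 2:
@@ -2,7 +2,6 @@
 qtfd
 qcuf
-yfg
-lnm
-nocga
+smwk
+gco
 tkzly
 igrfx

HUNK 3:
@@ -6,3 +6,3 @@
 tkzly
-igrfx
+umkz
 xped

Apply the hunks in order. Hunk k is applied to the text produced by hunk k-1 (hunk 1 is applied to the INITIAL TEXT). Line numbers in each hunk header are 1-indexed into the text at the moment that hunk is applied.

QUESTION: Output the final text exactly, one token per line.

Answer: xsbdu
qtfd
qcuf
smwk
gco
tkzly
umkz
xped
rlo
lby

Derivation:
Hunk 1: at line 4 remove [xdf,hkjgu] add [lnm] -> 11 lines: xsbdu qtfd qcuf yfg lnm nocga tkzly igrfx xped rlo lby
Hunk 2: at line 2 remove [yfg,lnm,nocga] add [smwk,gco] -> 10 lines: xsbdu qtfd qcuf smwk gco tkzly igrfx xped rlo lby
Hunk 3: at line 6 remove [igrfx] add [umkz] -> 10 lines: xsbdu qtfd qcuf smwk gco tkzly umkz xped rlo lby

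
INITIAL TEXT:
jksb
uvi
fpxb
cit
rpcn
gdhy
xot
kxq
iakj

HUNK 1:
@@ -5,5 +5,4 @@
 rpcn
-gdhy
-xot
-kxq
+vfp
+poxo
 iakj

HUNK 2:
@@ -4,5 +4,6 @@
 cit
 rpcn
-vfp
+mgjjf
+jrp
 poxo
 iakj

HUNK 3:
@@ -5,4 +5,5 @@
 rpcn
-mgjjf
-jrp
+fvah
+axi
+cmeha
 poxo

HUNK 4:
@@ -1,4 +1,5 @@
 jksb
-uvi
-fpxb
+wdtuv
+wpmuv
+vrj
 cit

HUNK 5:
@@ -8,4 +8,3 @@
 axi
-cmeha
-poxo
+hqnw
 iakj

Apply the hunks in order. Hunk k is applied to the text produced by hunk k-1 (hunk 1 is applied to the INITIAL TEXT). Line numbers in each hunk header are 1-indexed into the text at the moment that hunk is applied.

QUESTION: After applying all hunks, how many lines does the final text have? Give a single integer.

Answer: 10

Derivation:
Hunk 1: at line 5 remove [gdhy,xot,kxq] add [vfp,poxo] -> 8 lines: jksb uvi fpxb cit rpcn vfp poxo iakj
Hunk 2: at line 4 remove [vfp] add [mgjjf,jrp] -> 9 lines: jksb uvi fpxb cit rpcn mgjjf jrp poxo iakj
Hunk 3: at line 5 remove [mgjjf,jrp] add [fvah,axi,cmeha] -> 10 lines: jksb uvi fpxb cit rpcn fvah axi cmeha poxo iakj
Hunk 4: at line 1 remove [uvi,fpxb] add [wdtuv,wpmuv,vrj] -> 11 lines: jksb wdtuv wpmuv vrj cit rpcn fvah axi cmeha poxo iakj
Hunk 5: at line 8 remove [cmeha,poxo] add [hqnw] -> 10 lines: jksb wdtuv wpmuv vrj cit rpcn fvah axi hqnw iakj
Final line count: 10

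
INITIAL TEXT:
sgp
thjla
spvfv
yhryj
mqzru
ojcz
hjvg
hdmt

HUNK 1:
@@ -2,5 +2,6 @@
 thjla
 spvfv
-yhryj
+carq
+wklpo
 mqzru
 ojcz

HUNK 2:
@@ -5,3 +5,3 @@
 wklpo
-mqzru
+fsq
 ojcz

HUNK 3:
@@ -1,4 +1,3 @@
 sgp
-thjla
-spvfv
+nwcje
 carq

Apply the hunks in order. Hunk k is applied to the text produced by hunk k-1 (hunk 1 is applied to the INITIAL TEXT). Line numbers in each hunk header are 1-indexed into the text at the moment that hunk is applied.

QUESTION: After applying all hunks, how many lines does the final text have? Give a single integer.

Answer: 8

Derivation:
Hunk 1: at line 2 remove [yhryj] add [carq,wklpo] -> 9 lines: sgp thjla spvfv carq wklpo mqzru ojcz hjvg hdmt
Hunk 2: at line 5 remove [mqzru] add [fsq] -> 9 lines: sgp thjla spvfv carq wklpo fsq ojcz hjvg hdmt
Hunk 3: at line 1 remove [thjla,spvfv] add [nwcje] -> 8 lines: sgp nwcje carq wklpo fsq ojcz hjvg hdmt
Final line count: 8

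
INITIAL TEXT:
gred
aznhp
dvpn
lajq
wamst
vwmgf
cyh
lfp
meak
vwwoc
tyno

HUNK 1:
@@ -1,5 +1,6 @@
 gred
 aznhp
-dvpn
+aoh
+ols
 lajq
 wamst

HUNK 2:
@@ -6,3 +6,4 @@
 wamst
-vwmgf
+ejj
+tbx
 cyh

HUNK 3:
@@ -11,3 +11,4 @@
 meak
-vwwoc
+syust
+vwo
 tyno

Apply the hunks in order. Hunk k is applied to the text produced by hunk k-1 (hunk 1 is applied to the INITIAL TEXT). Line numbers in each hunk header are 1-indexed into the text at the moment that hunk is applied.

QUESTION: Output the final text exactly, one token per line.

Hunk 1: at line 1 remove [dvpn] add [aoh,ols] -> 12 lines: gred aznhp aoh ols lajq wamst vwmgf cyh lfp meak vwwoc tyno
Hunk 2: at line 6 remove [vwmgf] add [ejj,tbx] -> 13 lines: gred aznhp aoh ols lajq wamst ejj tbx cyh lfp meak vwwoc tyno
Hunk 3: at line 11 remove [vwwoc] add [syust,vwo] -> 14 lines: gred aznhp aoh ols lajq wamst ejj tbx cyh lfp meak syust vwo tyno

Answer: gred
aznhp
aoh
ols
lajq
wamst
ejj
tbx
cyh
lfp
meak
syust
vwo
tyno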